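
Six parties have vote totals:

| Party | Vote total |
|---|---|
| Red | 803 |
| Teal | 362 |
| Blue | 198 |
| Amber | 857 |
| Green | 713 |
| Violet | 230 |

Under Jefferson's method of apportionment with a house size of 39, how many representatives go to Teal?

Standard divisor 3163/39 ≈ 81.103; standard quotas: Red 9.901, Teal 4.463, Blue 2.441, Amber 10.567, Green 8.791, Violet 2.836.
Rounding down gives 9, 4, 2, 10, 8, 2 = 35 seats, so the divisor must be adjusted.
With modified divisor 75: modified quotas Red 10.707, Teal 4.827, Blue 2.640, Amber 11.427, Green 9.507, Violet 3.067.
Rounding down: Red 10, Teal 4, Blue 2, Amber 11, Green 9, Violet 3 (total 39).
Teal receives 4.

4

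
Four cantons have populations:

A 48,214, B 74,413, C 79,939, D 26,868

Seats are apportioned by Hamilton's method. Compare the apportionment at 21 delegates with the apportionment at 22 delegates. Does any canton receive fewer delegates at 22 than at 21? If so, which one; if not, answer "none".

At 21 seats: A 4, B 7, C 7, D 3.
At 22 seats: A 5, B 7, C 8, D 2.
D drops from 3 to 2.

D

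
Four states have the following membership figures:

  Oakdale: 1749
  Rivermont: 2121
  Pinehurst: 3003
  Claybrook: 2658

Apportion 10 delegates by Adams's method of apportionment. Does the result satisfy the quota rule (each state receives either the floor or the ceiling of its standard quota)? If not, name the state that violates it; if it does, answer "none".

Standard quotas: Oakdale 1.835, Rivermont 2.225, Pinehurst 3.151, Claybrook 2.789.
Adams allocation: Oakdale 2, Rivermont 2, Pinehurst 3, Claybrook 3.
Every allocation lies between the lower and upper quota.

none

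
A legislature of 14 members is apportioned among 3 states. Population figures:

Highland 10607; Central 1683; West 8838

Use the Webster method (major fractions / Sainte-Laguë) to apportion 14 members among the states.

Standard divisor 21128/14 ≈ 1509.143; standard quotas: Highland 7.028, Central 1.115, West 5.856.
Rounding to the nearest integer gives Highland 7, Central 1, West 6 — total 14, matching the house size, so no adjustment is needed.

Highland=7, Central=1, West=6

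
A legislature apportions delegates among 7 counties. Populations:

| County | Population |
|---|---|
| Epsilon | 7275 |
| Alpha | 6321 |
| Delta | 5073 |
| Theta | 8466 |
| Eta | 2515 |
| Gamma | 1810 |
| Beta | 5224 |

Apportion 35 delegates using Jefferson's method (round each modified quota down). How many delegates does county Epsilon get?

7

Standard divisor 36684/35 ≈ 1048.114; standard quotas: Epsilon 6.941, Alpha 6.031, Delta 4.840, Theta 8.077, Eta 2.400, Gamma 1.727, Beta 4.984.
Rounding down gives 6, 6, 4, 8, 2, 1, 4 = 31 seats, so the divisor must be adjusted.
With modified divisor 930: modified quotas Epsilon 7.823, Alpha 6.797, Delta 5.455, Theta 9.103, Eta 2.704, Gamma 1.946, Beta 5.617.
Rounding down: Epsilon 7, Alpha 6, Delta 5, Theta 9, Eta 2, Gamma 1, Beta 5 (total 35).
Epsilon receives 7.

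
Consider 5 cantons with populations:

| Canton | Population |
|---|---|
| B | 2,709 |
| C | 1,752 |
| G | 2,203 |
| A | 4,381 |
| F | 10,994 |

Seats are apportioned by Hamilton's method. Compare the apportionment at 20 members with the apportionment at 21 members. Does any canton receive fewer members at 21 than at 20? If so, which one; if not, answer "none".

none

At 20 seats: B 2, C 2, G 2, A 4, F 10.
At 21 seats: B 3, C 2, G 2, A 4, F 10.
No canton's allocation decreased.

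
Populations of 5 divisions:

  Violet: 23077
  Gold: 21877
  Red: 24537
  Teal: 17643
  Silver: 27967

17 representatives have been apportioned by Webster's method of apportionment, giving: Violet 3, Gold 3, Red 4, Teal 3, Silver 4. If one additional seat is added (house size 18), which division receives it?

Violet

Priority for the next seat is population ÷ (current seats + 0.5).
Priorities: Violet 6593.429, Gold 6250.571, Red 5452.667, Teal 5040.857, Silver 6214.889.
Highest priority: Violet.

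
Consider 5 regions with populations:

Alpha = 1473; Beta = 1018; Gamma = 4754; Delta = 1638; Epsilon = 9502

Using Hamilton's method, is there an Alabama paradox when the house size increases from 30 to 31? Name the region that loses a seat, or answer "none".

none

At 30 seats: Alpha 2, Beta 2, Gamma 8, Delta 3, Epsilon 15.
At 31 seats: Alpha 2, Beta 2, Gamma 8, Delta 3, Epsilon 16.
No region's allocation decreased.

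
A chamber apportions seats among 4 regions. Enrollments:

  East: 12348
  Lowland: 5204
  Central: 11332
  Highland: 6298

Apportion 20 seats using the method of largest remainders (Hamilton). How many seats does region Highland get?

4

The standard divisor is 35182/20 ≈ 1759.1.
Standard quotas: East 7.0195, Lowland 2.9583, Central 6.4419, Highland 3.5802.
Lower quotas: East 7, Lowland 2, Central 6, Highland 3 (sum 18, leaving 2 seats).
Remainders in descending order: Lowland 0.9583, Highland 0.5802, Central 0.4419, East 0.0195.
Largest remainders: Lowland, Highland receive the extra seats.
Highland receives 4.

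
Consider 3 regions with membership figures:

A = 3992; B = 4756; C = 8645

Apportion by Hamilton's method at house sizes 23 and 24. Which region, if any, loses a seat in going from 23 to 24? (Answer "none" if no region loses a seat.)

At 23 seats: A 5, B 6, C 12.
At 24 seats: A 5, B 7, C 12.
No region's allocation decreased.

none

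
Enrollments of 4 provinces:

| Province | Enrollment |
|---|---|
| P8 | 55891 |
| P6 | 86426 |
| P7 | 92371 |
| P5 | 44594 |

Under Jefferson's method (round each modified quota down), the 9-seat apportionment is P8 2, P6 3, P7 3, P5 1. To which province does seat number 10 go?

Priority for the next seat is population ÷ (current seats + 1).
Priorities: P8 18630.333, P6 21606.500, P7 23092.750, P5 22297.000.
Highest priority: P7.

P7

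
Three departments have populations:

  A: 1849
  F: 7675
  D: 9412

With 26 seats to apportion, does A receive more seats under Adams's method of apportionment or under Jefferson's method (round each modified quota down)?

Adams

Adams: A 3, F 10, D 13.
Jefferson: A 2, F 11, D 13.
A gets 3 under Adams and 2 under Jefferson.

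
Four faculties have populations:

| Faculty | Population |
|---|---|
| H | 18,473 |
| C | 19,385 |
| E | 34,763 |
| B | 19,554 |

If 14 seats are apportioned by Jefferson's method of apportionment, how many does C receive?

Standard divisor 92175/14 ≈ 6583.929; standard quotas: H 2.806, C 2.944, E 5.280, B 2.970.
Rounding down gives 2, 2, 5, 2 = 11 seats, so the divisor must be adjusted.
With modified divisor 6000: modified quotas H 3.079, C 3.231, E 5.794, B 3.259.
Rounding down: H 3, C 3, E 5, B 3 (total 14).
C receives 3.

3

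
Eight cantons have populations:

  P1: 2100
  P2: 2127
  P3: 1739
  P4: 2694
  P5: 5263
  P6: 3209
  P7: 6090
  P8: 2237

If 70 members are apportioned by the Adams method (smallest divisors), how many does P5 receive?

Standard divisor 25459/70 ≈ 363.7; standard quotas: P1 5.774, P2 5.848, P3 4.781, P4 7.407, P5 14.471, P6 8.823, P7 16.745, P8 6.151.
Rounding up gives 6, 6, 5, 8, 15, 9, 17, 7 = 73 seats, so the divisor must be adjusted.
With modified divisor 383: modified quotas P1 5.483, P2 5.554, P3 4.540, P4 7.034, P5 13.742, P6 8.379, P7 15.901, P8 5.841.
Rounding up: P1 6, P2 6, P3 5, P4 8, P5 14, P6 9, P7 16, P8 6 (total 70).
P5 receives 14.

14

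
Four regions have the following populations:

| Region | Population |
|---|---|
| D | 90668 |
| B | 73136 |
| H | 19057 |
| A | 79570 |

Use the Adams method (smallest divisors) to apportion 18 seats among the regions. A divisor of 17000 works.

With modified divisor 17000: modified quotas D 5.333, B 4.302, H 1.121, A 4.681.
Rounding up: D 6, B 5, H 2, A 5 (total 18).

D 6; B 5; H 2; A 5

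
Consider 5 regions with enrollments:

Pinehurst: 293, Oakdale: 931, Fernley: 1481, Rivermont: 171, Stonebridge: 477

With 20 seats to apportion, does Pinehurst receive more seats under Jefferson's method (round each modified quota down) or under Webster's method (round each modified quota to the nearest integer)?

Jefferson: Pinehurst 1, Oakdale 6, Fernley 9, Rivermont 1, Stonebridge 3.
Webster: Pinehurst 2, Oakdale 5, Fernley 9, Rivermont 1, Stonebridge 3.
Pinehurst gets 1 under Jefferson and 2 under Webster.

Webster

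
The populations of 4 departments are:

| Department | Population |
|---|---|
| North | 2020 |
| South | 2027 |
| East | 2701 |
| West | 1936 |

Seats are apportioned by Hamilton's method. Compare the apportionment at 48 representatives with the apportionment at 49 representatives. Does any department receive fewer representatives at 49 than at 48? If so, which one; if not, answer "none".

none

At 48 seats: North 11, South 11, East 15, West 11.
At 49 seats: North 11, South 12, East 15, West 11.
No department's allocation decreased.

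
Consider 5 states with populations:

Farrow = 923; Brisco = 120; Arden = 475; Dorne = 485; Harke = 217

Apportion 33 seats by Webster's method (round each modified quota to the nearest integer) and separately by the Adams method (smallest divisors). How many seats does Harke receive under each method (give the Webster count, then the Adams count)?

3 and 4

Webster: Farrow 14, Brisco 2, Arden 7, Dorne 7, Harke 3.
Adams: Farrow 13, Brisco 2, Arden 7, Dorne 7, Harke 4.
Harke gets 3 under Webster and 4 under Adams.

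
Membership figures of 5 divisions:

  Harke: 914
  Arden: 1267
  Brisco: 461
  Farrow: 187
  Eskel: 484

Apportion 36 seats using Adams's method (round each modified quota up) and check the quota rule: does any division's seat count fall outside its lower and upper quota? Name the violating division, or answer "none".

Standard quotas: Harke 9.932, Arden 13.768, Brisco 5.009, Farrow 2.032, Eskel 5.259.
Adams allocation: Harke 10, Arden 14, Brisco 5, Farrow 2, Eskel 5.
Every allocation lies between the lower and upper quota.

none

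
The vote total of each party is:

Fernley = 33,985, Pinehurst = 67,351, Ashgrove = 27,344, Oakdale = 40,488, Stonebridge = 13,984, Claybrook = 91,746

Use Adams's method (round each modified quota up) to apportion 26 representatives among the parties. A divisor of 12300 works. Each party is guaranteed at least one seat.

With modified divisor 12300: modified quotas Fernley 2.763, Pinehurst 5.476, Ashgrove 2.223, Oakdale 3.292, Stonebridge 1.137, Claybrook 7.459.
Rounding up: Fernley 3, Pinehurst 6, Ashgrove 3, Oakdale 4, Stonebridge 2, Claybrook 8 (total 26).

Fernley 3; Pinehurst 6; Ashgrove 3; Oakdale 4; Stonebridge 2; Claybrook 8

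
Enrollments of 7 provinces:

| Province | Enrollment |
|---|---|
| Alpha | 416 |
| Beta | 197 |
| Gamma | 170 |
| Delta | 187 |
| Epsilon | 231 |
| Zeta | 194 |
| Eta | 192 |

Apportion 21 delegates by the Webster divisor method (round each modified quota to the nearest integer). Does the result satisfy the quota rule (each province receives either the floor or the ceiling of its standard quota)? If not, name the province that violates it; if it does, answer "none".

none

Standard quotas: Alpha 5.505, Beta 2.607, Gamma 2.250, Delta 2.474, Epsilon 3.057, Zeta 2.567, Eta 2.541.
Webster allocation: Alpha 5, Beta 3, Gamma 2, Delta 2, Epsilon 3, Zeta 3, Eta 3.
Every allocation lies between the lower and upper quota.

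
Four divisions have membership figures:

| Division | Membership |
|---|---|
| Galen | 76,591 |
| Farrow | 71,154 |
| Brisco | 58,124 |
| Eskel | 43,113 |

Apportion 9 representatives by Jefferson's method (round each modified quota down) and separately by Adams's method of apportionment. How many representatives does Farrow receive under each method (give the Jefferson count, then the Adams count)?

3 and 2

Jefferson: Galen 3, Farrow 3, Brisco 2, Eskel 1.
Adams: Galen 3, Farrow 2, Brisco 2, Eskel 2.
Farrow gets 3 under Jefferson and 2 under Adams.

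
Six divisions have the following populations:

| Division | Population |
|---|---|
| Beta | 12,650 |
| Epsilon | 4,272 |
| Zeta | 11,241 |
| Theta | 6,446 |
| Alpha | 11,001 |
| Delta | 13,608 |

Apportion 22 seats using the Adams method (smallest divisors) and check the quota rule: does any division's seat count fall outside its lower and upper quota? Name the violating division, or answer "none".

none

Standard quotas: Beta 4.700, Epsilon 1.587, Zeta 4.176, Theta 2.395, Alpha 4.087, Delta 5.055.
Adams allocation: Beta 4, Epsilon 2, Zeta 4, Theta 3, Alpha 4, Delta 5.
Every allocation lies between the lower and upper quota.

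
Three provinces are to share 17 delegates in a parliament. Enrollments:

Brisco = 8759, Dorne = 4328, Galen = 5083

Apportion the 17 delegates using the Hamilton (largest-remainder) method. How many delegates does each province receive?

Total 18170; standard divisor 18170/17 ≈ 1068.824.
Standard quotas: Brisco 8.1950, Dorne 4.0493, Galen 4.7557.
Lower quotas: Brisco 8, Dorne 4, Galen 4 (sum 16, leaving 1 seat).
Remainders in descending order: Galen 0.7557, Brisco 0.1950, Dorne 0.0493.
The surplus seat goes to Galen.

Brisco 8, Dorne 4, Galen 5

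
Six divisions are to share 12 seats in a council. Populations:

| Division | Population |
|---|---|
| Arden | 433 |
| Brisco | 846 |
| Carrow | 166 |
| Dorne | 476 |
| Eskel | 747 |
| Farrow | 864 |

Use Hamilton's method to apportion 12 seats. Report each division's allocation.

Arden 1, Brisco 3, Carrow 1, Dorne 2, Eskel 2, Farrow 3

Standard divisor: 3532 ÷ 12 ≈ 294.333.
Standard quotas: Arden 1.471, Brisco 2.874, Carrow 0.564, Dorne 1.617, Eskel 2.538, Farrow 2.935.
Lower quotas: Arden 1, Brisco 2, Carrow 0, Dorne 1, Eskel 2, Farrow 2 (sum 8, leaving 4 seats).
Remainders in descending order: Farrow 0.935, Brisco 0.874, Dorne 0.617, Carrow 0.564, Eskel 0.538, Arden 0.471.
The surplus seats go to Farrow, Brisco, Dorne, Carrow.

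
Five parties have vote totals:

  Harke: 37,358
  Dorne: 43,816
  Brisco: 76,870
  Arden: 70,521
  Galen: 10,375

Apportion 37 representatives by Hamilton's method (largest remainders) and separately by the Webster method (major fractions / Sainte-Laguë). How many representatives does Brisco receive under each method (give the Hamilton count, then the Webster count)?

Hamilton: Harke 6, Dorne 7, Brisco 12, Arden 11, Galen 1.
Webster: Harke 6, Dorne 7, Brisco 11, Arden 11, Galen 2.
Brisco gets 12 under Hamilton and 11 under Webster.

12 and 11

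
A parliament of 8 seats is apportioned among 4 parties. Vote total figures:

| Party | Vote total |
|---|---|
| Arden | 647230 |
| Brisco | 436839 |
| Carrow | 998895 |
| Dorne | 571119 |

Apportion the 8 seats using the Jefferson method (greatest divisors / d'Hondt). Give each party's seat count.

Arden=2, Brisco=1, Carrow=3, Dorne=2

Standard divisor 2654083/8 ≈ 331760.375; standard quotas: Arden 1.951, Brisco 1.317, Carrow 3.011, Dorne 1.721.
Rounding down gives 1, 1, 3, 1 = 6 seats, so the divisor must be adjusted.
With modified divisor 267600: modified quotas Arden 2.419, Brisco 1.632, Carrow 3.733, Dorne 2.134.
Rounding down: Arden 2, Brisco 1, Carrow 3, Dorne 2 (total 8).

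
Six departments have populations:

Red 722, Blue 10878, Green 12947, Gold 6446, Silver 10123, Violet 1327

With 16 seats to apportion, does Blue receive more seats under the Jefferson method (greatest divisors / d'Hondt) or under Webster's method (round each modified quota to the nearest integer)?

Jefferson: Red 0, Blue 5, Green 5, Gold 2, Silver 4, Violet 0.
Webster: Red 0, Blue 4, Green 5, Gold 2, Silver 4, Violet 1.
Blue gets 5 under Jefferson and 4 under Webster.

Jefferson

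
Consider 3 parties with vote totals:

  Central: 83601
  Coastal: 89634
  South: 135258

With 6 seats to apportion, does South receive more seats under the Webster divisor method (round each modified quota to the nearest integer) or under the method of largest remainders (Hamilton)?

Webster: Central 2, Coastal 2, South 2.
Hamilton: Central 1, Coastal 2, South 3.
South gets 2 under Webster and 3 under Hamilton.

Hamilton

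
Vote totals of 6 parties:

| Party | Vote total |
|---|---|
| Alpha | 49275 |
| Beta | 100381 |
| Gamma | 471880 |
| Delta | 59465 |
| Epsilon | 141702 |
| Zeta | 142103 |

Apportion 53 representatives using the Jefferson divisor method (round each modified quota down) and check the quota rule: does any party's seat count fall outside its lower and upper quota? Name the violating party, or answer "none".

Gamma

Standard quotas: Alpha 2.707, Beta 5.514, Gamma 25.922, Delta 3.267, Epsilon 7.784, Zeta 7.806.
Jefferson allocation: Alpha 2, Beta 5, Gamma 27, Delta 3, Epsilon 8, Zeta 8.
Gamma has quota 25.922 (lower 25, upper 26) but receives 27 — outside the quota interval.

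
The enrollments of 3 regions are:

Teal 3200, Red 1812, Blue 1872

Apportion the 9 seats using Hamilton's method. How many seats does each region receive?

The standard divisor is 6884/9 ≈ 764.889.
Standard quotas: Teal 4.184, Red 2.369, Blue 2.447.
Lower quotas: Teal 4, Red 2, Blue 2 (sum 8, leaving 1 seat).
Remainders in descending order: Blue 0.447, Red 0.369, Teal 0.184.
The surplus seat goes to Blue.

Teal=4, Red=2, Blue=3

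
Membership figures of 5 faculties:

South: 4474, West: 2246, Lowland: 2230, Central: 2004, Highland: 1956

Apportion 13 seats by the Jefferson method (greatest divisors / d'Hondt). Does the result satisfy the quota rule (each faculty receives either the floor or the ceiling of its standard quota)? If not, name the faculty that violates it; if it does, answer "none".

Standard quotas: South 4.505, West 2.262, Lowland 2.246, Central 2.018, Highland 1.970.
Jefferson allocation: South 5, West 2, Lowland 2, Central 2, Highland 2.
Every allocation lies between the lower and upper quota.

none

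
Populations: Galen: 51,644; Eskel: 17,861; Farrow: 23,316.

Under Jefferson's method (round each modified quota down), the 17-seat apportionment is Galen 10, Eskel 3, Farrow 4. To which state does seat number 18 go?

Priority for the next seat is population ÷ (current seats + 1).
Priorities: Galen 4694.909, Eskel 4465.250, Farrow 4663.200.
Highest priority: Galen.

Galen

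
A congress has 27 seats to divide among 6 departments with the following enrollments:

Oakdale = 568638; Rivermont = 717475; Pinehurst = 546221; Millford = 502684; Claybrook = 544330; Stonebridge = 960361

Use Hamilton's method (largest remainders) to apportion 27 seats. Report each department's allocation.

Standard divisor: 3839709 ÷ 27 ≈ 142211.444.
Standard quotas: Oakdale 3.9985, Rivermont 5.0451, Pinehurst 3.8409, Millford 3.5348, Claybrook 3.8276, Stonebridge 6.7531.
Lower quotas: Oakdale 3, Rivermont 5, Pinehurst 3, Millford 3, Claybrook 3, Stonebridge 6 (sum 23, leaving 4 seats).
Remainders in descending order: Oakdale 0.9985, Pinehurst 0.8409, Claybrook 0.8276, Stonebridge 0.7531, Millford 0.5348, Rivermont 0.0451.
Largest remainders: Oakdale, Pinehurst, Claybrook, Stonebridge receive the extra seats.

Oakdale 4; Rivermont 5; Pinehurst 4; Millford 3; Claybrook 4; Stonebridge 7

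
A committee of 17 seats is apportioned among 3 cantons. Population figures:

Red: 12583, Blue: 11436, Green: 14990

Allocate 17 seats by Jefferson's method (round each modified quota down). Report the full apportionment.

Red: 5; Blue: 5; Green: 7

Standard divisor 39009/17 ≈ 2294.647; standard quotas: Red 5.484, Blue 4.984, Green 6.533.
Rounding down gives 5, 4, 6 = 15 seats, so the divisor must be adjusted.
With modified divisor 2120: modified quotas Red 5.935, Blue 5.394, Green 7.071.
Rounding down: Red 5, Blue 5, Green 7 (total 17).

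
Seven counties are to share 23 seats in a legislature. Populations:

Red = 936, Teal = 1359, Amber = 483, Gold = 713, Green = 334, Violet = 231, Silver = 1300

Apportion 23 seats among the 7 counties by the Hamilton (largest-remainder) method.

Total 5356; standard divisor 5356/23 ≈ 232.87.
Standard quotas: Red 4.019, Teal 5.836, Amber 2.074, Gold 3.062, Green 1.434, Violet 0.992, Silver 5.583.
Lower quotas: Red 4, Teal 5, Amber 2, Gold 3, Green 1, Violet 0, Silver 5 (sum 20, leaving 3 seats).
Remainders in descending order: Violet 0.992, Teal 0.836, Silver 0.583, Green 0.434, Amber 0.074, Gold 0.062, Red 0.019.
Largest remainders: Violet, Teal, Silver receive the extra seats.

Red: 4, Teal: 6, Amber: 2, Gold: 3, Green: 1, Violet: 1, Silver: 6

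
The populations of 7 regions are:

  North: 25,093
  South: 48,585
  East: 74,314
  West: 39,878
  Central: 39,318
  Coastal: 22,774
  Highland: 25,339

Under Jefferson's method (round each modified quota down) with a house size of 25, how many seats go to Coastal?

2

Standard divisor 275301/25 ≈ 11012.04; standard quotas: North 2.279, South 4.412, East 6.748, West 3.621, Central 3.570, Coastal 2.068, Highland 2.301.
Rounding down gives 2, 4, 6, 3, 3, 2, 2 = 22 seats, so the divisor must be adjusted.
With modified divisor 9770: modified quotas North 2.568, South 4.973, East 7.606, West 4.082, Central 4.024, Coastal 2.331, Highland 2.594.
Rounding down: North 2, South 4, East 7, West 4, Central 4, Coastal 2, Highland 2 (total 25).
Coastal receives 2.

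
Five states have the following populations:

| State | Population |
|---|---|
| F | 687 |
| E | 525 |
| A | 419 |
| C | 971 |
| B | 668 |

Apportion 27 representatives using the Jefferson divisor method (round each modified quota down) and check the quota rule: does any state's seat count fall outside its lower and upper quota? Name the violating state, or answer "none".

none

Standard quotas: F 5.672, E 4.335, A 3.460, C 8.017, B 5.516.
Jefferson allocation: F 6, E 4, A 3, C 8, B 6.
Every allocation lies between the lower and upper quota.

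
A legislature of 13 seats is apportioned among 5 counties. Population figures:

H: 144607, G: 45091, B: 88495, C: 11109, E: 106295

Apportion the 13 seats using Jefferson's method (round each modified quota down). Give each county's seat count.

Standard divisor 395597/13 ≈ 30430.538; standard quotas: H 4.752, G 1.482, B 2.908, C 0.365, E 3.493.
Rounding down gives 4, 1, 2, 0, 3 = 10 seats, so the divisor must be adjusted.
With modified divisor 25300: modified quotas H 5.716, G 1.782, B 3.498, C 0.439, E 4.201.
Rounding down: H 5, G 1, B 3, C 0, E 4 (total 13).

H 5, G 1, B 3, C 0, E 4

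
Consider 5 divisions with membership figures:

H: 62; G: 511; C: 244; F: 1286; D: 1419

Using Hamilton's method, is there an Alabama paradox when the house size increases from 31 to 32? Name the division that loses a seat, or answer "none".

H

At 31 seats: H 1, G 5, C 2, F 11, D 12.
At 32 seats: H 0, G 5, C 2, F 12, D 13.
H drops from 1 to 0.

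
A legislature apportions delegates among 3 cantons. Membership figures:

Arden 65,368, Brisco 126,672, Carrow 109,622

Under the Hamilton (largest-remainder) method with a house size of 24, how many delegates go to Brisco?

Total 301662; standard divisor 301662/24 ≈ 12569.25.
Standard quotas: Arden 5.2006, Brisco 10.0779, Carrow 8.7214.
Lower quotas: Arden 5, Brisco 10, Carrow 8 (sum 23, leaving 1 seat).
Remainders in descending order: Carrow 0.7214, Arden 0.2006, Brisco 0.0779.
Largest remainder: Carrow receives the extra seat.
Brisco receives 10.

10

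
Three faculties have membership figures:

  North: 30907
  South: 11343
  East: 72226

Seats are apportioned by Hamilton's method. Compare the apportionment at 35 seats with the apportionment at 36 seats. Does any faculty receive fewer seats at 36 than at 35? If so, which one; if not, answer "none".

At 35 seats: North 9, South 4, East 22.
At 36 seats: North 10, South 3, East 23.
South drops from 4 to 3.

South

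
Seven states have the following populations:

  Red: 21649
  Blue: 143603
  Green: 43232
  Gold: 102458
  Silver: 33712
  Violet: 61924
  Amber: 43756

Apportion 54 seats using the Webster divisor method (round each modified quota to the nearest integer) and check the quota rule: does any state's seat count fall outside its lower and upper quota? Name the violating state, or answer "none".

Standard quotas: Red 2.596, Blue 17.220, Green 5.184, Gold 12.286, Silver 4.042, Violet 7.425, Amber 5.247.
Webster allocation: Red 3, Blue 17, Green 5, Gold 12, Silver 4, Violet 8, Amber 5.
Every allocation lies between the lower and upper quota.

none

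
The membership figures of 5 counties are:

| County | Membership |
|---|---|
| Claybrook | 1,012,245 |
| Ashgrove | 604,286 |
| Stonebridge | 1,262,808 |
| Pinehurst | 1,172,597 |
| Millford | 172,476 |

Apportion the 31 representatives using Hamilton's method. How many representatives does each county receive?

The standard divisor is 4224412/31 ≈ 136271.355.
Standard quotas: Claybrook 7.4282, Ashgrove 4.4344, Stonebridge 9.2669, Pinehurst 8.6049, Millford 1.2657.
Lower quotas: Claybrook 7, Ashgrove 4, Stonebridge 9, Pinehurst 8, Millford 1 (sum 29, leaving 2 seats).
Remainders in descending order: Pinehurst 0.6049, Ashgrove 0.4344, Claybrook 0.4282, Stonebridge 0.2669, Millford 0.2657.
Largest remainders: Pinehurst, Ashgrove receive the extra seats.

Claybrook 7, Ashgrove 5, Stonebridge 9, Pinehurst 9, Millford 1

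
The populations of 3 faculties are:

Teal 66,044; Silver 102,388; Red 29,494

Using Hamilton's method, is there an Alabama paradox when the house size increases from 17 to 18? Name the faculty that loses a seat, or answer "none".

At 17 seats: Teal 6, Silver 9, Red 2.
At 18 seats: Teal 6, Silver 9, Red 3.
No faculty's allocation decreased.

none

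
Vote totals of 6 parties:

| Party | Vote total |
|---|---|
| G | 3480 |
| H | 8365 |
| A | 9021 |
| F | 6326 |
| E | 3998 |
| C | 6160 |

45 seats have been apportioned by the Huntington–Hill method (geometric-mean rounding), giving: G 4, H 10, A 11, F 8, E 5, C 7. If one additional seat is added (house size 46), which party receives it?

C

Priority for the next seat is population ÷ (√(s·(s+1))).
Priorities: G 778.152, H 797.571, A 785.177, F 745.526, E 729.932, C 823.165.
Highest priority: C.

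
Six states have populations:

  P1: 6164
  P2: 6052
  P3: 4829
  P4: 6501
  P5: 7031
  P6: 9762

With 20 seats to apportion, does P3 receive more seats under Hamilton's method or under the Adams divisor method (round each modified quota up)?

Adams

Hamilton: P1 3, P2 3, P3 2, P4 3, P5 4, P6 5.
Adams: P1 3, P2 3, P3 3, P4 3, P5 3, P6 5.
P3 gets 2 under Hamilton and 3 under Adams.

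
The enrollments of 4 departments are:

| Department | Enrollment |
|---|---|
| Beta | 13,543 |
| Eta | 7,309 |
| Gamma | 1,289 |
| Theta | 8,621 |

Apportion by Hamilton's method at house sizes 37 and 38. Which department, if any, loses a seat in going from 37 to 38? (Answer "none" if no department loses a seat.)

Gamma

At 37 seats: Beta 16, Eta 9, Gamma 2, Theta 10.
At 38 seats: Beta 17, Eta 9, Gamma 1, Theta 11.
Gamma drops from 2 to 1.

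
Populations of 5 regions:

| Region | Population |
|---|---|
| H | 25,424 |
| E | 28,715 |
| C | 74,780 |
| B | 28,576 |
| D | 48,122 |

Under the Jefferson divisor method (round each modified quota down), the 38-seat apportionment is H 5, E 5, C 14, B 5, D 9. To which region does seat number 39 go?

C

Priority for the next seat is population ÷ (current seats + 1).
Priorities: H 4237.333, E 4785.833, C 4985.333, B 4762.667, D 4812.200.
Highest priority: C.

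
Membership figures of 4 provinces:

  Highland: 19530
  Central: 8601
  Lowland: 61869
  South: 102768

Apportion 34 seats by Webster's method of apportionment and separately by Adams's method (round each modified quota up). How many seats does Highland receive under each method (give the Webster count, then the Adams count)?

Webster: Highland 3, Central 2, Lowland 11, South 18.
Adams: Highland 4, Central 2, Lowland 11, South 17.
Highland gets 3 under Webster and 4 under Adams.

3 and 4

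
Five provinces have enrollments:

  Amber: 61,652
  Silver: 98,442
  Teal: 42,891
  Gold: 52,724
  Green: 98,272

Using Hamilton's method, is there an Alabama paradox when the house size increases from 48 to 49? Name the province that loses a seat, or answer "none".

At 48 seats: Amber 9, Silver 13, Teal 6, Gold 7, Green 13.
At 49 seats: Amber 8, Silver 14, Teal 6, Gold 7, Green 14.
Amber drops from 9 to 8.

Amber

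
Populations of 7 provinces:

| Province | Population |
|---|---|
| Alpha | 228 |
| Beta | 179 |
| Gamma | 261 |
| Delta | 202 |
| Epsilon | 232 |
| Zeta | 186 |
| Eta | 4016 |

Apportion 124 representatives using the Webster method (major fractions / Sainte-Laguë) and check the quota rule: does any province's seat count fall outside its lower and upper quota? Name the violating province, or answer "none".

Eta

Standard quotas: Alpha 5.330, Beta 4.185, Gamma 6.102, Delta 4.722, Epsilon 5.424, Zeta 4.348, Eta 93.888.
Webster allocation: Alpha 5, Beta 4, Gamma 6, Delta 5, Epsilon 5, Zeta 4, Eta 95.
Eta has quota 93.888 (lower 93, upper 94) but receives 95 — outside the quota interval.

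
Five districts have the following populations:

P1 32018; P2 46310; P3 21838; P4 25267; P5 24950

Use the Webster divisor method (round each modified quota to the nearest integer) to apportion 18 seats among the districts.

Standard divisor 150383/18 ≈ 8354.611; standard quotas: P1 3.832, P2 5.543, P3 2.614, P4 3.024, P5 2.986.
Rounding to the nearest integer gives 4, 6, 3, 3, 3 = 19 seats, so the divisor must be adjusted.
With modified divisor 8600: modified quotas P1 3.723, P2 5.385, P3 2.539, P4 2.938, P5 2.901.
Rounding to the nearest integer: P1 4, P2 5, P3 3, P4 3, P5 3 (total 18).

P1: 4; P2: 5; P3: 3; P4: 3; P5: 3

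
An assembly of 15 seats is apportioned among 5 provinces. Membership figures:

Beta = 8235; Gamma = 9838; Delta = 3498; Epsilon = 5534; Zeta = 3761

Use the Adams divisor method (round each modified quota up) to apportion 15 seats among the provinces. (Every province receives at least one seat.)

Standard divisor 30866/15 ≈ 2057.733; standard quotas: Beta 4.002, Gamma 4.781, Delta 1.700, Epsilon 2.689, Zeta 1.828.
Rounding up gives 5, 5, 2, 3, 2 = 17 seats, so the divisor must be adjusted.
With modified divisor 2600: modified quotas Beta 3.167, Gamma 3.784, Delta 1.345, Epsilon 2.128, Zeta 1.447.
Rounding up: Beta 4, Gamma 4, Delta 2, Epsilon 3, Zeta 2 (total 15).

Beta 4, Gamma 4, Delta 2, Epsilon 3, Zeta 2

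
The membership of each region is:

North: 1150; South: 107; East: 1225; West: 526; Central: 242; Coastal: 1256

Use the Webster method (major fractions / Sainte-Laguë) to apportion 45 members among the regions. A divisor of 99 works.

With modified divisor 99: modified quotas North 11.616, South 1.081, East 12.374, West 5.313, Central 2.444, Coastal 12.687.
Rounding to the nearest integer: North 12, South 1, East 12, West 5, Central 2, Coastal 13 (total 45).

North: 12, South: 1, East: 12, West: 5, Central: 2, Coastal: 13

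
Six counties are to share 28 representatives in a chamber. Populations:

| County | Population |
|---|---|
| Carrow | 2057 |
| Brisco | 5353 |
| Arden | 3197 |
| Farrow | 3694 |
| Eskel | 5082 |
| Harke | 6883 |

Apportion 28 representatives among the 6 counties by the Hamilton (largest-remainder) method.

Standard divisor: 26266 ÷ 28 ≈ 938.071.
Standard quotas: Carrow 2.1928, Brisco 5.7064, Arden 3.4081, Farrow 3.9379, Eskel 5.4175, Harke 7.3374.
Lower quotas: Carrow 2, Brisco 5, Arden 3, Farrow 3, Eskel 5, Harke 7 (sum 25, leaving 3 seats).
Remainders in descending order: Farrow 0.9379, Brisco 0.7064, Eskel 0.4175, Arden 0.4081, Harke 0.3374, Carrow 0.1928.
Largest remainders: Farrow, Brisco, Eskel receive the extra seats.

Carrow: 2, Brisco: 6, Arden: 3, Farrow: 4, Eskel: 6, Harke: 7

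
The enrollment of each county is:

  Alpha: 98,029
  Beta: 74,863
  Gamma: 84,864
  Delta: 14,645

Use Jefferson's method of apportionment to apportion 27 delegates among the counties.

Alpha 10, Beta 7, Gamma 9, Delta 1

Standard divisor 272401/27 ≈ 10088.926; standard quotas: Alpha 9.716, Beta 7.420, Gamma 8.412, Delta 1.452.
Rounding down gives 9, 7, 8, 1 = 25 seats, so the divisor must be adjusted.
With modified divisor 9400: modified quotas Alpha 10.429, Beta 7.964, Gamma 9.028, Delta 1.558.
Rounding down: Alpha 10, Beta 7, Gamma 9, Delta 1 (total 27).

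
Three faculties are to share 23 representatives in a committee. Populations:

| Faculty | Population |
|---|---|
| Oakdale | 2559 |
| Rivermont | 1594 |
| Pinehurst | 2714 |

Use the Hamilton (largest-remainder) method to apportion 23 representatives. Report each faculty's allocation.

Oakdale=9, Rivermont=5, Pinehurst=9

Standard divisor: 6867 ÷ 23 ≈ 298.565.
Standard quotas: Oakdale 8.571, Rivermont 5.339, Pinehurst 9.090.
Lower quotas: Oakdale 8, Rivermont 5, Pinehurst 9 (sum 22, leaving 1 seat).
Remainders in descending order: Oakdale 0.571, Rivermont 0.339, Pinehurst 0.090.
The surplus seat goes to Oakdale.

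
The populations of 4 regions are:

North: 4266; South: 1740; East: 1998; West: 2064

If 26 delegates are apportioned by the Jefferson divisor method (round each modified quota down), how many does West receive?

5

Standard divisor 10068/26 ≈ 387.231; standard quotas: North 11.017, South 4.493, East 5.160, West 5.330.
Rounding down gives 11, 4, 5, 5 = 25 seats, so the divisor must be adjusted.
With modified divisor 350: modified quotas North 12.189, South 4.971, East 5.709, West 5.897.
Rounding down: North 12, South 4, East 5, West 5 (total 26).
West receives 5.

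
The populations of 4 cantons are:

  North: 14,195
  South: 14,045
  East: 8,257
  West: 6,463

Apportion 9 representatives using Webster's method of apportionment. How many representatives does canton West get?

Standard divisor 42960/9 ≈ 4773.333; standard quotas: North 2.974, South 2.942, East 1.730, West 1.354.
Rounding to the nearest integer gives North 3, South 3, East 2, West 1 — total 9, matching the house size, so no adjustment is needed.
West receives 1.

1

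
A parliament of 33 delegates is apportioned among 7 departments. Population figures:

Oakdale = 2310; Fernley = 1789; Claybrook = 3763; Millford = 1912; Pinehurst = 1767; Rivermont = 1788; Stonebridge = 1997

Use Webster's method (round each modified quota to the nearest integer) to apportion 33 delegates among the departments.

Standard divisor 15326/33 ≈ 464.424; standard quotas: Oakdale 4.974, Fernley 3.852, Claybrook 8.103, Millford 4.117, Pinehurst 3.805, Rivermont 3.850, Stonebridge 4.300.
Rounding to the nearest integer gives Oakdale 5, Fernley 4, Claybrook 8, Millford 4, Pinehurst 4, Rivermont 4, Stonebridge 4 — total 33, matching the house size, so no adjustment is needed.

Oakdale 5, Fernley 4, Claybrook 8, Millford 4, Pinehurst 4, Rivermont 4, Stonebridge 4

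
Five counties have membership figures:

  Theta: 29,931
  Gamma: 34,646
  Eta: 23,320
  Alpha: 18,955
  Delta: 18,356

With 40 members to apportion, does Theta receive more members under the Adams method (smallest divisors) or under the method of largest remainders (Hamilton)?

Adams: Theta 9, Gamma 11, Eta 8, Alpha 6, Delta 6.
Hamilton: Theta 10, Gamma 11, Eta 7, Alpha 6, Delta 6.
Theta gets 9 under Adams and 10 under Hamilton.

Hamilton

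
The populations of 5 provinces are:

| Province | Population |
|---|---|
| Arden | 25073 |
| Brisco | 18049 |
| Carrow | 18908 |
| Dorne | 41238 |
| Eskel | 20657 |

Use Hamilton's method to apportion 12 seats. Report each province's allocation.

Standard divisor: 123925 ÷ 12 ≈ 10327.083.
Standard quotas: Arden 2.4279, Brisco 1.7477, Carrow 1.8309, Dorne 3.9932, Eskel 2.0003.
Lower quotas: Arden 2, Brisco 1, Carrow 1, Dorne 3, Eskel 2 (sum 9, leaving 3 seats).
Remainders in descending order: Dorne 0.9932, Carrow 0.8309, Brisco 0.7477, Arden 0.4279, Eskel 0.0003.
Largest remainders: Dorne, Carrow, Brisco receive the extra seats.

Arden 2; Brisco 2; Carrow 2; Dorne 4; Eskel 2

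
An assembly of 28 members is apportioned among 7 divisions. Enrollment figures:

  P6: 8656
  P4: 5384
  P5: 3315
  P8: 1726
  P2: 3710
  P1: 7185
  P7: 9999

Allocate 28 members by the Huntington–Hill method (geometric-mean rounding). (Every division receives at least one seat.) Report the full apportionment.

P6 6; P4 4; P5 2; P8 1; P2 3; P1 5; P7 7

With divisor 1434: modified quotas P6 6.036, P4 3.755, P5 2.312, P8 1.204, P2 2.587, P1 5.010, P7 6.973.
Geometric-mean thresholds: P6 √(6·7)=6.481, P4 √(3·4)=3.464, P5 √(2·3)=2.449, P8 √(1·2)=1.414, P2 √(2·3)=2.449, P1 √(5·6)=5.477, P7 √(6·7)=6.481.
Each quota rounded against its threshold gives P6 6, P4 4, P5 2, P8 1, P2 3, P1 5, P7 7 (total 28).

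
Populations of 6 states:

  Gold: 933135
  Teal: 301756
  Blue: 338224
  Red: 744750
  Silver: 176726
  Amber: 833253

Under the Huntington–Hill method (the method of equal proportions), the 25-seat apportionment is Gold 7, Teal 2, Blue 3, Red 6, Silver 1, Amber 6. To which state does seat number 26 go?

Amber

Priority for the next seat is population ÷ (√(s·(s+1))).
Priorities: Gold 124695.409, Teal 123191.371, Blue 97636.859, Red 114917.420, Silver 124964.153, Amber 128573.729.
Highest priority: Amber.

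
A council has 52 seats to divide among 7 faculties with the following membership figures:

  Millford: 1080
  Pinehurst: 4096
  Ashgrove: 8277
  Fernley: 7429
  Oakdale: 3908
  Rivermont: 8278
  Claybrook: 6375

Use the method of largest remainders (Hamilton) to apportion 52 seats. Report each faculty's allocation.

Millford 2; Pinehurst 5; Ashgrove 11; Fernley 10; Oakdale 5; Rivermont 11; Claybrook 8

The standard divisor is 39443/52 ≈ 758.519.
Standard quotas: Millford 1.4238, Pinehurst 5.4000, Ashgrove 10.9121, Fernley 9.7941, Oakdale 5.1521, Rivermont 10.9134, Claybrook 8.4045.
Lower quotas: Millford 1, Pinehurst 5, Ashgrove 10, Fernley 9, Oakdale 5, Rivermont 10, Claybrook 8 (sum 48, leaving 4 seats).
Remainders in descending order: Rivermont 0.9134, Ashgrove 0.9121, Fernley 0.7941, Millford 0.4238, Claybrook 0.4045, Pinehurst 0.4000, Oakdale 0.1521.
The surplus seats go to Rivermont, Ashgrove, Fernley, Millford.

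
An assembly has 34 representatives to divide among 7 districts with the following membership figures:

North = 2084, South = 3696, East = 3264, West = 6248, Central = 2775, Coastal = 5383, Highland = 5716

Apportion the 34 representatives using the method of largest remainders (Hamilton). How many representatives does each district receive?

North: 3, South: 4, East: 4, West: 7, Central: 3, Coastal: 6, Highland: 7

The standard divisor is 29166/34 ≈ 857.824.
Standard quotas: North 2.4294, South 4.3086, East 3.8050, West 7.2835, Central 3.2349, Coastal 6.2752, Highland 6.6634.
Lower quotas: North 2, South 4, East 3, West 7, Central 3, Coastal 6, Highland 6 (sum 31, leaving 3 seats).
Remainders in descending order: East 0.8050, Highland 0.6634, North 0.4294, South 0.3086, West 0.2835, Coastal 0.2752, Central 0.2349.
Largest remainders: East, Highland, North receive the extra seats.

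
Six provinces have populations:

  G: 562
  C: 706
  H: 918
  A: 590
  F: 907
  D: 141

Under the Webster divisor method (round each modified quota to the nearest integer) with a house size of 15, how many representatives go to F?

3

Standard divisor 3824/15 ≈ 254.933; standard quotas: G 2.204, C 2.769, H 3.601, A 2.314, F 3.558, D 0.553.
Rounding to the nearest integer gives 2, 3, 4, 2, 4, 1 = 16 seats, so the divisor must be adjusted.
With modified divisor 260.7: modified quotas G 2.156, C 2.708, H 3.521, A 2.263, F 3.479, D 0.541.
Rounding to the nearest integer: G 2, C 3, H 4, A 2, F 3, D 1 (total 15).
F receives 3.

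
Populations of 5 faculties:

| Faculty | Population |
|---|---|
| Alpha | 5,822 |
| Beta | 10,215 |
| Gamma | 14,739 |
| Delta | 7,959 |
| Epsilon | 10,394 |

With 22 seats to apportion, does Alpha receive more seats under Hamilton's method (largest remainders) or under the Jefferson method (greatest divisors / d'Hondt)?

Hamilton

Hamilton: Alpha 3, Beta 4, Gamma 7, Delta 3, Epsilon 5.
Jefferson: Alpha 2, Beta 5, Gamma 7, Delta 3, Epsilon 5.
Alpha gets 3 under Hamilton and 2 under Jefferson.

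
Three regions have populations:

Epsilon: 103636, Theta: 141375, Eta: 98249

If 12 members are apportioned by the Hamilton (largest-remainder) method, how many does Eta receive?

Standard divisor: 343260 ÷ 12 = 28605.
Standard quotas: Epsilon 3.6230, Theta 4.9423, Eta 3.4347.
Lower quotas: Epsilon 3, Theta 4, Eta 3 (sum 10, leaving 2 seats).
Remainders in descending order: Theta 0.9423, Epsilon 0.6230, Eta 0.4347.
The surplus seats go to Theta, Epsilon.
Eta receives 3.

3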